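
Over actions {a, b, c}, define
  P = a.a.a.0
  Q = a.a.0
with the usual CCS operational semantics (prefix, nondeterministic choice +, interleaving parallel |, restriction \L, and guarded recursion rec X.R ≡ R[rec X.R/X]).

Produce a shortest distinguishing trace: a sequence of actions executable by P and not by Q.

Reachable graph of P (4 states):
  s0 = a.a.a.0 has moves ··a··> s1
  s1 = a.a.0 has moves ··a··> s2
  s2 = a.0 has moves ··a··> s3
  s3 = 0 has moves (no moves)
Reachable graph of Q (3 states):
  t0 = a.a.0 has moves ··a··> t1
  t1 = a.0 has moves ··a··> t2
  t2 = 0 has moves (no moves)
Run σ = ⟨aaa⟩ on P: start {s0}
  [1] a ⇒ {s1}
  [2] a ⇒ {s2}
  [3] a ⇒ {s3}
  — P admits the full trace.
Run σ = ⟨aaa⟩ on Q: start {t0}
  [1] a ⇒ {t1}
  [2] a ⇒ {t2}
  [3] a ⇒ ∅  — Q cannot continue

aaa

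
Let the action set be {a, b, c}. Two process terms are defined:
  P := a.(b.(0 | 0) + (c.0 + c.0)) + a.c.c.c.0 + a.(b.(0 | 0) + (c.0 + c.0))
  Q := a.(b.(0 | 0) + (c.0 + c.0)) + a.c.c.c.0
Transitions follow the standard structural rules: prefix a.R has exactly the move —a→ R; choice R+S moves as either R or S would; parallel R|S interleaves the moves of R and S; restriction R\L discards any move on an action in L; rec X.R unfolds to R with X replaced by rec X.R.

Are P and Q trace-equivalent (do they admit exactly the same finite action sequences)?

traces(P) = traces(Q)

Reachable graph of P (7 states):
  m0 = a.(b.(0 | 0) + (c.0 + c.0)) + a.c.c.c.0 + a.(b.(0 | 0) + (c.0 + c.0)) :: -a-> m1, -a-> m2
  m1 = b.(0 | 0) + (c.0 + c.0) :: -b-> m3, -c-> m4
  m2 = c.c.c.0 :: -c-> m5
  m3 = 0 | 0 :: (no moves)
  m4 = 0 :: (no moves)
  m5 = c.c.0 :: -c-> m6
  m6 = c.0 :: -c-> m4
Reachable graph of Q (7 states):
  n0 = a.(b.(0 | 0) + (c.0 + c.0)) + a.c.c.c.0 :: -a-> n1, -a-> n2
  n1 = b.(0 | 0) + (c.0 + c.0) :: -b-> n3, -c-> n4
  n2 = c.c.c.0 :: -c-> n5
  n3 = 0 | 0 :: (no moves)
  n4 = 0 :: (no moves)
  n5 = c.c.0 :: -c-> n6
  n6 = c.0 :: -c-> n4
Coarsest stable partition (strong bisimilarity classes):
  B0 = {m0, n0}
  B1 = {m1, n1}
  B2 = {m3, m4, n3, n4}
  B3 = {m2, n2}
  B4 = {m5, n5}
  B5 = {m6, n6}
m0 ∈ B0, n0 ∈ B0 → same block
Bisimilar ⇒ trace-equivalent.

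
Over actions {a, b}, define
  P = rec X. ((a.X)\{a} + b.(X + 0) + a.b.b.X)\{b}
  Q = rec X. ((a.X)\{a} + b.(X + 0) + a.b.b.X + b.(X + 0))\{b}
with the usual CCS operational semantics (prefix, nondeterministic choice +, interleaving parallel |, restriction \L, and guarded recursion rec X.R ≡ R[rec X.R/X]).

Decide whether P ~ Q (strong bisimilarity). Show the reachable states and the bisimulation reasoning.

Reachable graph of P (2 states):
  s0 = rec X. ((a.X)\{a} + b.(X + 0) + a.b.b.X)\{b} has moves ··a··> s1
  s1 = (b.b.(rec X. ((a.X)\{a} + b.(X + 0) + a.b.b.X)\{b}))\{b} has moves ∅
Reachable graph of Q (2 states):
  t0 = rec X. ((a.X)\{a} + b.(X + 0) + a.b.b.X + b.(X + 0))\{b} has moves ··a··> t1
  t1 = (b.b.(rec X. ((a.X)\{a} + b.(X + 0) + a.b.b.X + b.(X + 0))\{b}))\{b} has moves ∅
Partition-refinement fixed point:
  B0 = {s0, t0}
  B1 = {s1, t1}
s0 ∈ B0, t0 ∈ B0 → same block

bisimilar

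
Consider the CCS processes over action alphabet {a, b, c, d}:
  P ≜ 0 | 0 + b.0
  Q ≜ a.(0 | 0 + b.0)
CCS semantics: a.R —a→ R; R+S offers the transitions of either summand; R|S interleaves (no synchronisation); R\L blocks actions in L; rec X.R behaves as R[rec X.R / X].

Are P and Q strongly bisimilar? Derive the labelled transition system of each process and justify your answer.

not bisimilar

Reachable graph of P (2 states):
  u0 = 0 | 0 + b.0 has moves ··b··> u1
  u1 = 0 has moves deadlocked
Reachable graph of Q (3 states):
  v0 = a.(0 | 0 + b.0) has moves ··a··> v1
  v1 = 0 | 0 + b.0 has moves ··b··> v2
  v2 = 0 has moves deadlocked
Bisimilarity quotient blocks:
  B0 = {u0, v1}
  B1 = {u1, v2}
  B2 = {v0}
u0 ∈ B0, v0 ∈ B2 → different blocks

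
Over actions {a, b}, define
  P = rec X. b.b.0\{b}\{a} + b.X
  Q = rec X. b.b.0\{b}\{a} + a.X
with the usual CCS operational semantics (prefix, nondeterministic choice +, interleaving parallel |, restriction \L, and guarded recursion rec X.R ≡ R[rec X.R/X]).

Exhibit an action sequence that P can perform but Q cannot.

Reachable graph of P (3 states):
  s0 = rec X. b.b.0\{b}\{a} + b.X has moves --b--▸ s0, --b--▸ s1
  s1 = b.0\{b}\{a} has moves --b--▸ s2
  s2 = 0\{b}\{a} has moves ∅
Reachable graph of Q (3 states):
  t0 = rec X. b.b.0\{b}\{a} + a.X has moves --a--▸ t0, --b--▸ t1
  t1 = b.0\{b}\{a} has moves --b--▸ t2
  t2 = 0\{b}\{a} has moves ∅
Executing bbb from P (initial set {s0}):
  [1] b ⇒ {s0, s1}
  [2] b ⇒ {s0, s1, s2}
  [3] b ⇒ {s0, s1, s2}
  P completes σ.
Executing bbb from Q (initial set {t0}):
  [1] b ⇒ {t1}
  [2] b ⇒ {t2}
  [3] b ⇒ no successor for Q

bbb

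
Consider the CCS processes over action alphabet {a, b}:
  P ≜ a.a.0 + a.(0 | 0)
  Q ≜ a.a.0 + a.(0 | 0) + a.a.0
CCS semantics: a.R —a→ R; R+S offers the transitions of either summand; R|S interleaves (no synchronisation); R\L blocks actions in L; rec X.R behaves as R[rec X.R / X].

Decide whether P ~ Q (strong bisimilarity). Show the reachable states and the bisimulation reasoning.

YES

LTS(P): 4 reachable states
  p0 = a.a.0 + a.(0 | 0) | —a→ p1, —a→ p2
  p1 = 0 | 0 | deadlocked
  p2 = a.0 | —a→ p3
  p3 = 0 | deadlocked
LTS(Q): 4 reachable states
  q0 = a.a.0 + a.(0 | 0) + a.a.0 | —a→ q1, —a→ q2
  q1 = 0 | 0 | deadlocked
  q2 = a.0 | —a→ q3
  q3 = 0 | deadlocked
Partition-refinement fixed point:
  B0 = {p0, q0}
  B1 = {p1, p3, q1, q3}
  B2 = {p2, q2}
p0 ∈ B0, q0 ∈ B0 → same block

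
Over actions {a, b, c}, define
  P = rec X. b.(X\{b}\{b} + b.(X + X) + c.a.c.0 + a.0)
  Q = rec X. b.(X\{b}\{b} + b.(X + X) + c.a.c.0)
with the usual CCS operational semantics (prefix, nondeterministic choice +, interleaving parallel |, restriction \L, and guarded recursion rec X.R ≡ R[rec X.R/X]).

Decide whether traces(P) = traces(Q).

P's transition system — 6 states:
  u0 = rec X. b.(X\{b}\{b} + b.(X + X) + c.a.c.0 + a.0) | —b→ u1
  u1 = (rec X. b.(X\{b}\{b} + b.(X + X) + c.a.c.0 + a.0))\{b}\{b} + b.((rec X. b.(X\{b}\{b} + b.(X + X) + c.a.c.0 + a.0)) + (rec X. b.(X\{b}\{b} + b.(X + X) + c.a.c.0 + a.0))) + c.a.c.0 + a.0 | —a→ u2, —b→ u3, —c→ u4
  u2 = 0 | (no moves)
  u3 = (rec X. b.(X\{b}\{b} + b.(X + X) + c.a.c.0 + a.0)) + (rec X. b.(X\{b}\{b} + b.(X + X) + c.a.c.0 + a.0)) | —b→ u1
  u4 = a.c.0 | —a→ u5
  u5 = c.0 | —c→ u2
Q's transition system — 6 states:
  v0 = rec X. b.(X\{b}\{b} + b.(X + X) + c.a.c.0) | —b→ v1
  v1 = (rec X. b.(X\{b}\{b} + b.(X + X) + c.a.c.0))\{b}\{b} + b.((rec X. b.(X\{b}\{b} + b.(X + X) + c.a.c.0)) + (rec X. b.(X\{b}\{b} + b.(X + X) + c.a.c.0))) + c.a.c.0 | —b→ v2, —c→ v3
  v2 = (rec X. b.(X\{b}\{b} + b.(X + X) + c.a.c.0)) + (rec X. b.(X\{b}\{b} + b.(X + X) + c.a.c.0)) | —b→ v1
  v3 = a.c.0 | —a→ v4
  v4 = c.0 | —c→ v5
  v5 = 0 | (no moves)
Run σ = ⟨ba⟩ on P: start {u0}
  step 1 (b): {u1}
  step 2 (a): {u2}
  — P admits the full trace.
Run σ = ⟨ba⟩ on Q: start {v0}
  step 1 (b): {v1}
  step 2 (a): ∅ (Q stuck)

NO — witness ⟨ba⟩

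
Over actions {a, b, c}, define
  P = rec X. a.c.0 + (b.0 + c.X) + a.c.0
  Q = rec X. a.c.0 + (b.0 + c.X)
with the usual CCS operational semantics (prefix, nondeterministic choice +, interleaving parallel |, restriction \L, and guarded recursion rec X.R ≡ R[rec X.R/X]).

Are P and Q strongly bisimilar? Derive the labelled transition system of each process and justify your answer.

P ~ Q

LTS(P): 3 reachable states
  m0 = rec X. a.c.0 + (b.0 + c.X) + a.c.0 | =a=> m1, =b=> m2, =c=> m0
  m1 = c.0 | =c=> m2
  m2 = 0 | ∅
LTS(Q): 3 reachable states
  n0 = rec X. a.c.0 + (b.0 + c.X) | =a=> n1, =b=> n2, =c=> n0
  n1 = c.0 | =c=> n2
  n2 = 0 | ∅
Partition-refinement fixed point:
  B0 = {m0, n0}
  B1 = {m2, n2}
  B2 = {m1, n1}
m0 ∈ B0, n0 ∈ B0 → same block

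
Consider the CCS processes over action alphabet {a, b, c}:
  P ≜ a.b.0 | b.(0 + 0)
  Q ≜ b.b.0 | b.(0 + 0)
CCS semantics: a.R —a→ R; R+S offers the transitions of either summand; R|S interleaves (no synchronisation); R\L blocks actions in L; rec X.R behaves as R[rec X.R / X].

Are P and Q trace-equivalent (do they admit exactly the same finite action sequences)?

Reachable graph of P (6 states):
  p0 = a.b.0 | b.(0 + 0) has moves —a→ p1, —b→ p2
  p1 = b.0 | b.(0 + 0) has moves —b→ p3, —b→ p4
  p2 = a.b.0 | (0 + 0) has moves —a→ p4
  p3 = 0 | b.(0 + 0) has moves —b→ p5
  p4 = b.0 | (0 + 0) has moves —b→ p5
  p5 = 0 | (0 + 0) has moves ·
Reachable graph of Q (6 states):
  q0 = b.b.0 | b.(0 + 0) has moves —b→ q1, —b→ q2
  q1 = b.0 | b.(0 + 0) has moves —b→ q3, —b→ q4
  q2 = b.b.0 | (0 + 0) has moves —b→ q4
  q3 = 0 | b.(0 + 0) has moves —b→ q5
  q4 = b.0 | (0 + 0) has moves —b→ q5
  q5 = 0 | (0 + 0) has moves ·
Trace ⟨a⟩ through P, begin at {p0}:
  [1] a ⇒ {p1}
  — P admits the full trace.
Trace ⟨a⟩ through Q, begin at {q0}:
  [1] a ⇒ no successor for Q

NO — witness ⟨a⟩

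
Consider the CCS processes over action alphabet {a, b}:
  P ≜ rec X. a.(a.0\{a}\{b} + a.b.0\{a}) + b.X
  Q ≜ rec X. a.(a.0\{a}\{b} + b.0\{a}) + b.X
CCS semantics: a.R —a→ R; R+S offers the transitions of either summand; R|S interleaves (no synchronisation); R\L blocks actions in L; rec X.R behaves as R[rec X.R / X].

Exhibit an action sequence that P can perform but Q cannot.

Reachable graph of P (5 states):
  s0 = rec X. a.(a.0\{a}\{b} + a.b.0\{a}) + b.X | -a-> s1, -b-> s0
  s1 = a.0\{a}\{b} + a.b.0\{a} | -a-> s2, -a-> s3
  s2 = 0\{a}\{b} | ·
  s3 = b.0\{a} | -b-> s4
  s4 = 0\{a} | ·
Reachable graph of Q (4 states):
  t0 = rec X. a.(a.0\{a}\{b} + b.0\{a}) + b.X | -a-> t1, -b-> t0
  t1 = a.0\{a}\{b} + b.0\{a} | -a-> t2, -b-> t3
  t2 = 0\{a}\{b} | ·
  t3 = 0\{a} | ·
Run σ = ⟨aab⟩ on P: start {s0}
  after a @ step 1: {s1}
  after a @ step 2: {s2, s3}
  after b @ step 3: {s4}
  P completes σ.
Run σ = ⟨aab⟩ on Q: start {t0}
  after a @ step 1: {t1}
  after a @ step 2: {t2}
  after b @ step 3: ∅ (Q stuck)

aab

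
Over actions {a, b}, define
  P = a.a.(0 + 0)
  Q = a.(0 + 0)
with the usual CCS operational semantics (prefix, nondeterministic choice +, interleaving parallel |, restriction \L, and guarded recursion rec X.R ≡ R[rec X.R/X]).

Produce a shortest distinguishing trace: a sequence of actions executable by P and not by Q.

P's transition system — 3 states:
  u0 = a.a.(0 + 0) → -a-> u1
  u1 = a.(0 + 0) → -a-> u2
  u2 = 0 + 0 → stopped
Q's transition system — 2 states:
  v0 = a.(0 + 0) → -a-> v1
  v1 = 0 + 0 → stopped
Executing aa from P (initial set {u0}):
  after a @ step 1: {u1}
  after a @ step 2: {u2}
  ✓ P
Executing aa from Q (initial set {v0}):
  after a @ step 1: {v1}
  after a @ step 2: no successor for Q

aa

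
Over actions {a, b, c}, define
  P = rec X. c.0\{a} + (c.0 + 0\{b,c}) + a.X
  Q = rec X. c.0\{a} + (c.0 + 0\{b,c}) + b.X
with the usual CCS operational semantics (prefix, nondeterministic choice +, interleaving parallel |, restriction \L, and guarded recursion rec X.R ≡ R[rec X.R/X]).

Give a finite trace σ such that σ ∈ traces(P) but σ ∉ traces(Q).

LTS(P): 3 reachable states
  m0 = rec X. c.0\{a} + (c.0 + 0\{b,c}) + a.X ⊢ ··a··> m0, ··c··> m1, ··c··> m2
  m1 = 0 ⊢ ∅
  m2 = 0\{a} ⊢ ∅
LTS(Q): 3 reachable states
  n0 = rec X. c.0\{a} + (c.0 + 0\{b,c}) + b.X ⊢ ··b··> n0, ··c··> n1, ··c··> n2
  n1 = 0 ⊢ ∅
  n2 = 0\{a} ⊢ ∅
Executing a from P (initial set {m0}):
  after a @ step 1: {m0}
  — P admits the full trace.
Executing a from Q (initial set {n0}):
  after a @ step 1: ∅ (Q stuck)

a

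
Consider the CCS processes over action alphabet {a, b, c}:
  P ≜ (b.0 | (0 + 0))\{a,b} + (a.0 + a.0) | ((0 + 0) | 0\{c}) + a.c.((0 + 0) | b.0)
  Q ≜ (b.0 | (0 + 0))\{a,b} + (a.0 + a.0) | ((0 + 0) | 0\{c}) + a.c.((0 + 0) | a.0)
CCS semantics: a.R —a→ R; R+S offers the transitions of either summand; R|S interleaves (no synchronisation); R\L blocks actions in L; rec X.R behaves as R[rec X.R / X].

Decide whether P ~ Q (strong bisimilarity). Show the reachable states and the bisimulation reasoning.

P ≁ Q

Reachable graph of P (5 states):
  s0 = (b.0 | (0 + 0))\{a,b} + (a.0 + a.0) | ((0 + 0) | 0\{c}) + a.c.((0 + 0) | b.0) has moves =a=> s1, =a=> s2
  s1 = 0 | ((0 + 0) | 0\{c}) has moves (no moves)
  s2 = c.((0 + 0) | b.0) has moves =c=> s3
  s3 = (0 + 0) | b.0 has moves =b=> s4
  s4 = (0 + 0) | 0 has moves (no moves)
Reachable graph of Q (5 states):
  t0 = (b.0 | (0 + 0))\{a,b} + (a.0 + a.0) | ((0 + 0) | 0\{c}) + a.c.((0 + 0) | a.0) has moves =a=> t1, =a=> t2
  t1 = 0 | ((0 + 0) | 0\{c}) has moves (no moves)
  t2 = c.((0 + 0) | a.0) has moves =c=> t3
  t3 = (0 + 0) | a.0 has moves =a=> t4
  t4 = (0 + 0) | 0 has moves (no moves)
Coarsest stable partition (strong bisimilarity classes):
  B0 = {s0}
  B1 = {s1, s4, t1, t4}
  B2 = {s2}
  B3 = {s3}
  B4 = {t0}
  B5 = {t2}
  B6 = {t3}
s0 ∈ B0, t0 ∈ B4 → different blocks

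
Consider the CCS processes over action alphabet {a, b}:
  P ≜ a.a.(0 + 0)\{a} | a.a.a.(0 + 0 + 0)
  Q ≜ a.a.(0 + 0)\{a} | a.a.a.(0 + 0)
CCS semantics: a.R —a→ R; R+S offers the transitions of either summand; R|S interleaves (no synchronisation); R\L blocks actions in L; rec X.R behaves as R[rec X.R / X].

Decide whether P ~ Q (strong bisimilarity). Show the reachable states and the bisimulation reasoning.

P's transition system — 12 states:
  u0 = a.a.(0 + 0)\{a} | a.a.a.(0 + 0 + 0) :: -a-> u1, -a-> u2
  u1 = a.(0 + 0)\{a} | a.a.a.(0 + 0 + 0) :: -a-> u3, -a-> u4
  u2 = a.a.(0 + 0)\{a} | a.a.(0 + 0 + 0) :: -a-> u4, -a-> u5
  u3 = (0 + 0)\{a} | a.a.a.(0 + 0 + 0) :: -a-> u6
  u4 = a.(0 + 0)\{a} | a.a.(0 + 0 + 0) :: -a-> u6, -a-> u7
  u5 = a.a.(0 + 0)\{a} | a.(0 + 0 + 0) :: -a-> u7, -a-> u8
  u6 = (0 + 0)\{a} | a.a.(0 + 0 + 0) :: -a-> u9
  u7 = a.(0 + 0)\{a} | a.(0 + 0 + 0) :: -a-> u10, -a-> u9
  u8 = a.a.(0 + 0)\{a} | (0 + 0 + 0) :: -a-> u10
  u9 = (0 + 0)\{a} | a.(0 + 0 + 0) :: -a-> u11
  u10 = a.(0 + 0)\{a} | (0 + 0 + 0) :: -a-> u11
  u11 = (0 + 0)\{a} | (0 + 0 + 0) :: (no moves)
Q's transition system — 12 states:
  v0 = a.a.(0 + 0)\{a} | a.a.a.(0 + 0) :: -a-> v1, -a-> v2
  v1 = a.(0 + 0)\{a} | a.a.a.(0 + 0) :: -a-> v3, -a-> v4
  v2 = a.a.(0 + 0)\{a} | a.a.(0 + 0) :: -a-> v4, -a-> v5
  v3 = (0 + 0)\{a} | a.a.a.(0 + 0) :: -a-> v6
  v4 = a.(0 + 0)\{a} | a.a.(0 + 0) :: -a-> v6, -a-> v7
  v5 = a.a.(0 + 0)\{a} | a.(0 + 0) :: -a-> v7, -a-> v8
  v6 = (0 + 0)\{a} | a.a.(0 + 0) :: -a-> v9
  v7 = a.(0 + 0)\{a} | a.(0 + 0) :: -a-> v10, -a-> v9
  v8 = a.a.(0 + 0)\{a} | (0 + 0) :: -a-> v10
  v9 = (0 + 0)\{a} | a.(0 + 0) :: -a-> v11
  v10 = a.(0 + 0)\{a} | (0 + 0) :: -a-> v11
  v11 = (0 + 0)\{a} | (0 + 0) :: (no moves)
Bisimilarity quotient blocks:
  B0 = {u0, v0}
  B1 = {u1, u2, v1, v2}
  B2 = {u3, u4, u5, v3, v4, v5}
  B3 = {u6, u7, u8, v6, v7, v8}
  B4 = {u10, u9, v10, v9}
  B5 = {u11, v11}
u0 ∈ B0, v0 ∈ B0 → same block

bisimilar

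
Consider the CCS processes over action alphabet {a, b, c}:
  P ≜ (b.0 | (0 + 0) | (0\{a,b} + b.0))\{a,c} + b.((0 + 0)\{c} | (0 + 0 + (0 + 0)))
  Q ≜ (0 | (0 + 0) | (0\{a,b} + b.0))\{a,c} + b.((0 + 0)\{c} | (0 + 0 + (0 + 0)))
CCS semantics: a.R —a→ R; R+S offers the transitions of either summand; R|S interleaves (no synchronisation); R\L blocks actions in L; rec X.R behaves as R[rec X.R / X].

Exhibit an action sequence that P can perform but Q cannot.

bb

P's transition system — 5 states:
  s0 = (b.0 | (0 + 0) | (0\{a,b} + b.0))\{a,c} + b.((0 + 0)\{c} | (0 + 0 + (0 + 0))) :: —b→ s1, —b→ s2, —b→ s3
  s1 = (0 + 0)\{c} | (0 + 0 + (0 + 0)) :: stopped
  s2 = (0 | (0 + 0) | (0\{a,b} + b.0))\{a,c} :: —b→ s4
  s3 = (b.0 | (0 + 0) | 0)\{a,c} :: —b→ s4
  s4 = (0 | (0 + 0) | 0)\{a,c} :: stopped
Q's transition system — 3 states:
  t0 = (0 | (0 + 0) | (0\{a,b} + b.0))\{a,c} + b.((0 + 0)\{c} | (0 + 0 + (0 + 0))) :: —b→ t1, —b→ t2
  t1 = (0 + 0)\{c} | (0 + 0 + (0 + 0)) :: stopped
  t2 = (0 | (0 + 0) | 0)\{a,c} :: stopped
Trace ⟨bb⟩ through P, begin at {s0}:
  [1] b ⇒ {s1, s2, s3}
  [2] b ⇒ {s4}
  ✓ P
Trace ⟨bb⟩ through Q, begin at {t0}:
  [1] b ⇒ {t1, t2}
  [2] b ⇒ ∅ (Q stuck)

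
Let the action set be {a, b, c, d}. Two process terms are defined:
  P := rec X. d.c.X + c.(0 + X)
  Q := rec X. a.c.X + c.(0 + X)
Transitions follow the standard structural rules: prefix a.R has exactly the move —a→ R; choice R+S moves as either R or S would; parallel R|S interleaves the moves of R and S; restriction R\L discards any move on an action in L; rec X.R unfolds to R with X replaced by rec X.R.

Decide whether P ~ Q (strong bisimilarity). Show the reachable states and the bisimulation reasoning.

P ≁ Q

Reachable graph of P (3 states):
  u0 = rec X. d.c.X + c.(0 + X) → --c--▸ u1, --d--▸ u2
  u1 = 0 + (rec X. d.c.X + c.(0 + X)) → --c--▸ u1, --d--▸ u2
  u2 = c.(rec X. d.c.X + c.(0 + X)) → --c--▸ u0
Reachable graph of Q (3 states):
  v0 = rec X. a.c.X + c.(0 + X) → --a--▸ v1, --c--▸ v2
  v1 = c.(rec X. a.c.X + c.(0 + X)) → --c--▸ v0
  v2 = 0 + (rec X. a.c.X + c.(0 + X)) → --a--▸ v1, --c--▸ v2
Coarsest stable partition (strong bisimilarity classes):
  B0 = {u0, u1}
  B1 = {u2}
  B2 = {v0, v2}
  B3 = {v1}
u0 ∈ B0, v0 ∈ B2 → different blocks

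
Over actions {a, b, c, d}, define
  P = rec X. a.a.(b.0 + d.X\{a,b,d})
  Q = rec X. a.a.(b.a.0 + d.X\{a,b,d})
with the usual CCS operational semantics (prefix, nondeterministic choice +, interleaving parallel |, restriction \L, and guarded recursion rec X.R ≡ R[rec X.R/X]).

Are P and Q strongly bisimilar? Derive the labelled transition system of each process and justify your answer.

NO

Reachable graph of P (5 states):
  p0 = rec X. a.a.(b.0 + d.X\{a,b,d}) :: --a--▸ p1
  p1 = a.(b.0 + d.(rec X. a.a.(b.0 + d.X\{a,b,d}))\{a,b,d}) :: --a--▸ p2
  p2 = b.0 + d.(rec X. a.a.(b.0 + d.X\{a,b,d}))\{a,b,d} :: --b--▸ p3, --d--▸ p4
  p3 = 0 :: stopped
  p4 = (rec X. a.a.(b.0 + d.X\{a,b,d}))\{a,b,d} :: stopped
Reachable graph of Q (6 states):
  q0 = rec X. a.a.(b.a.0 + d.X\{a,b,d}) :: --a--▸ q1
  q1 = a.(b.a.0 + d.(rec X. a.a.(b.a.0 + d.X\{a,b,d}))\{a,b,d}) :: --a--▸ q2
  q2 = b.a.0 + d.(rec X. a.a.(b.a.0 + d.X\{a,b,d}))\{a,b,d} :: --b--▸ q3, --d--▸ q4
  q3 = a.0 :: --a--▸ q5
  q4 = (rec X. a.a.(b.a.0 + d.X\{a,b,d}))\{a,b,d} :: stopped
  q5 = 0 :: stopped
Partition-refinement fixed point:
  B0 = {p0}
  B1 = {p1}
  B2 = {p2}
  B3 = {p3, p4, q4, q5}
  B4 = {q0}
  B5 = {q1}
  B6 = {q2}
  B7 = {q3}
p0 ∈ B0, q0 ∈ B4 → different blocks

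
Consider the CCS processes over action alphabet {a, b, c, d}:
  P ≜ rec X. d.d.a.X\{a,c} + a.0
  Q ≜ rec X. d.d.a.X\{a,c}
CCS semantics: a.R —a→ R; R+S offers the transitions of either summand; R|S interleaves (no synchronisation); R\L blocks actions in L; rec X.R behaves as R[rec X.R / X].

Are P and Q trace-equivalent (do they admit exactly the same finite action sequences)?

P's transition system — 7 states:
  u0 = rec X. d.d.a.X\{a,c} + a.0 has moves =a=> u1, =d=> u2
  u1 = 0 has moves ∅
  u2 = d.a.(rec X. d.d.a.X\{a,c} + a.0)\{a,c} has moves =d=> u3
  u3 = a.(rec X. d.d.a.X\{a,c} + a.0)\{a,c} has moves =a=> u4
  u4 = (rec X. d.d.a.X\{a,c} + a.0)\{a,c} has moves =d=> u5
  u5 = (d.a.(rec X. d.d.a.X\{a,c} + a.0)\{a,c})\{a,c} has moves =d=> u6
  u6 = (a.(rec X. d.d.a.X\{a,c} + a.0)\{a,c})\{a,c} has moves ∅
Q's transition system — 6 states:
  v0 = rec X. d.d.a.X\{a,c} has moves =d=> v1
  v1 = d.a.(rec X. d.d.a.X\{a,c})\{a,c} has moves =d=> v2
  v2 = a.(rec X. d.d.a.X\{a,c})\{a,c} has moves =a=> v3
  v3 = (rec X. d.d.a.X\{a,c})\{a,c} has moves =d=> v4
  v4 = (d.a.(rec X. d.d.a.X\{a,c})\{a,c})\{a,c} has moves =d=> v5
  v5 = (a.(rec X. d.d.a.X\{a,c})\{a,c})\{a,c} has moves ∅
Trace ⟨a⟩ through P, begin at {u0}:
  step 1 (a): {u1}
  ✓ P
Trace ⟨a⟩ through Q, begin at {v0}:
  step 1 (a): ∅  — Q cannot continue

traces(P) ≠ traces(Q) — witness ⟨a⟩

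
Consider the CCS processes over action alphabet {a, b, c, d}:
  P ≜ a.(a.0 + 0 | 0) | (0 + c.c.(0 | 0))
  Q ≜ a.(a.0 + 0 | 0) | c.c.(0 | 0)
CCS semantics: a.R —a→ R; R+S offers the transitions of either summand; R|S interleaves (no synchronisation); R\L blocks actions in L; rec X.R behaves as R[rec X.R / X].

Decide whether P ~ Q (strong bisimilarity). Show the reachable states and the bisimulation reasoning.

YES

P's transition system — 9 states:
  p0 = a.(a.0 + 0 | 0) | (0 + c.c.(0 | 0)) | ··a··> p1, ··c··> p2
  p1 = (a.0 + 0 | 0) | (0 + c.c.(0 | 0)) | ··a··> p3, ··c··> p4
  p2 = a.(a.0 + 0 | 0) | c.(0 | 0) | ··a··> p4, ··c··> p5
  p3 = 0 | (0 + c.c.(0 | 0)) | ··c··> p6
  p4 = (a.0 + 0 | 0) | c.(0 | 0) | ··a··> p6, ··c··> p7
  p5 = a.(a.0 + 0 | 0) | (0 | 0) | ··a··> p7
  p6 = 0 | c.(0 | 0) | ··c··> p8
  p7 = (a.0 + 0 | 0) | (0 | 0) | ··a··> p8
  p8 = 0 | (0 | 0) | ∅
Q's transition system — 9 states:
  q0 = a.(a.0 + 0 | 0) | c.c.(0 | 0) | ··a··> q1, ··c··> q2
  q1 = (a.0 + 0 | 0) | c.c.(0 | 0) | ··a··> q3, ··c··> q4
  q2 = a.(a.0 + 0 | 0) | c.(0 | 0) | ··a··> q4, ··c··> q5
  q3 = 0 | c.c.(0 | 0) | ··c··> q6
  q4 = (a.0 + 0 | 0) | c.(0 | 0) | ··a··> q6, ··c··> q7
  q5 = a.(a.0 + 0 | 0) | (0 | 0) | ··a··> q7
  q6 = 0 | c.(0 | 0) | ··c··> q8
  q7 = (a.0 + 0 | 0) | (0 | 0) | ··a··> q8
  q8 = 0 | (0 | 0) | ∅
Coarsest stable partition (strong bisimilarity classes):
  B0 = {p0, q0}
  B1 = {p2, q2}
  B2 = {p4, q4}
  B3 = {p7, q7}
  B4 = {p8, q8}
  B5 = {p6, q6}
  B6 = {p5, q5}
  B7 = {p1, q1}
  B8 = {p3, q3}
p0 ∈ B0, q0 ∈ B0 → same block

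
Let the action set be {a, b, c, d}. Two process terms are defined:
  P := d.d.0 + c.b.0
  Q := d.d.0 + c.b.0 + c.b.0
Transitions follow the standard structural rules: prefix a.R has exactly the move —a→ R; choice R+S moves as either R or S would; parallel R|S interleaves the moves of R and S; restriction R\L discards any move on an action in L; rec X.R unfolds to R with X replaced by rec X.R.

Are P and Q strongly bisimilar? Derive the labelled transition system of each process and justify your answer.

P's transition system — 4 states:
  u0 = d.d.0 + c.b.0 has moves =c=> u1, =d=> u2
  u1 = b.0 has moves =b=> u3
  u2 = d.0 has moves =d=> u3
  u3 = 0 has moves ·
Q's transition system — 4 states:
  v0 = d.d.0 + c.b.0 + c.b.0 has moves =c=> v1, =d=> v2
  v1 = b.0 has moves =b=> v3
  v2 = d.0 has moves =d=> v3
  v3 = 0 has moves ·
Bisimilarity quotient blocks:
  B0 = {u0, v0}
  B1 = {u2, v2}
  B2 = {u3, v3}
  B3 = {u1, v1}
u0 ∈ B0, v0 ∈ B0 → same block

YES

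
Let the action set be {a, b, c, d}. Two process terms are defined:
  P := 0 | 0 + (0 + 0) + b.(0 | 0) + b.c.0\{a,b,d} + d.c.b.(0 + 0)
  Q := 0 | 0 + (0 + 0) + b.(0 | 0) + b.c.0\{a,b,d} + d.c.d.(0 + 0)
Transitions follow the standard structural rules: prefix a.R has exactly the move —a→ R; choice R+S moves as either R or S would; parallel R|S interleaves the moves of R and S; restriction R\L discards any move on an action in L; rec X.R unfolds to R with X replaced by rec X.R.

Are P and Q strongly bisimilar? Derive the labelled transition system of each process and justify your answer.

P ≁ Q

LTS(P): 7 reachable states
  s0 = 0 | 0 + (0 + 0) + b.(0 | 0) + b.c.0\{a,b,d} + d.c.b.(0 + 0) | -b-> s1, -b-> s2, -d-> s3
  s1 = 0 | 0 | stopped
  s2 = c.0\{a,b,d} | -c-> s4
  s3 = c.b.(0 + 0) | -c-> s5
  s4 = 0\{a,b,d} | stopped
  s5 = b.(0 + 0) | -b-> s6
  s6 = 0 + 0 | stopped
LTS(Q): 7 reachable states
  t0 = 0 | 0 + (0 + 0) + b.(0 | 0) + b.c.0\{a,b,d} + d.c.d.(0 + 0) | -b-> t1, -b-> t2, -d-> t3
  t1 = 0 | 0 | stopped
  t2 = c.0\{a,b,d} | -c-> t4
  t3 = c.d.(0 + 0) | -c-> t5
  t4 = 0\{a,b,d} | stopped
  t5 = d.(0 + 0) | -d-> t6
  t6 = 0 + 0 | stopped
Bisimilarity quotient blocks:
  B0 = {s0}
  B1 = {s1, s4, s6, t1, t4, t6}
  B2 = {s3}
  B3 = {s5}
  B4 = {s2, t2}
  B5 = {t0}
  B6 = {t3}
  B7 = {t5}
s0 ∈ B0, t0 ∈ B5 → different blocks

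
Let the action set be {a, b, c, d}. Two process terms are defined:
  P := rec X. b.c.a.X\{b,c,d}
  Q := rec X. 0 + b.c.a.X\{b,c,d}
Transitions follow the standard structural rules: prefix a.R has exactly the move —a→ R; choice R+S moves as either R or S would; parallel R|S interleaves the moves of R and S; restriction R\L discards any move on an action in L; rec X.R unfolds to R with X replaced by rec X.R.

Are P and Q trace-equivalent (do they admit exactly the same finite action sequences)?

YES

LTS(P): 4 reachable states
  s0 = rec X. b.c.a.X\{b,c,d} → =b=> s1
  s1 = c.a.(rec X. b.c.a.X\{b,c,d})\{b,c,d} → =c=> s2
  s2 = a.(rec X. b.c.a.X\{b,c,d})\{b,c,d} → =a=> s3
  s3 = (rec X. b.c.a.X\{b,c,d})\{b,c,d} → (no moves)
LTS(Q): 4 reachable states
  t0 = rec X. 0 + b.c.a.X\{b,c,d} → =b=> t1
  t1 = c.a.(rec X. 0 + b.c.a.X\{b,c,d})\{b,c,d} → =c=> t2
  t2 = a.(rec X. 0 + b.c.a.X\{b,c,d})\{b,c,d} → =a=> t3
  t3 = (rec X. 0 + b.c.a.X\{b,c,d})\{b,c,d} → (no moves)
Bisimilarity quotient blocks:
  B0 = {s0, t0}
  B1 = {s1, t1}
  B2 = {s2, t2}
  B3 = {s3, t3}
s0 ∈ B0, t0 ∈ B0 → same block
Bisimilar ⇒ trace-equivalent.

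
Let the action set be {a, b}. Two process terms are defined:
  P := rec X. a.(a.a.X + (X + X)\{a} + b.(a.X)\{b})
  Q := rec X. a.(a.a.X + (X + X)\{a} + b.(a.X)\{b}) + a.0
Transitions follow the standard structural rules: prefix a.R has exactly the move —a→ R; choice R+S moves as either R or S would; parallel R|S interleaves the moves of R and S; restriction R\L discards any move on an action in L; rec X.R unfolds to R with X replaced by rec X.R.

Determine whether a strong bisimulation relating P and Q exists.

P ≁ Q

P's transition system — 6 states:
  p0 = rec X. a.(a.a.X + (X + X)\{a} + b.(a.X)\{b}) → =a=> p1
  p1 = a.a.(rec X. a.(a.a.X + (X + X)\{a} + b.(a.X)\{b})) + ((rec X. a.(a.a.X + (X + X)\{a} + b.(a.X)\{b})) + (rec X. a.(a.a.X + (X + X)\{a} + b.(a.X)\{b})))\{a} + b.(a.(rec X. a.(a.a.X + (X + X)\{a} + b.(a.X)\{b})))\{b} → =a=> p2, =b=> p3
  p2 = a.(rec X. a.(a.a.X + (X + X)\{a} + b.(a.X)\{b})) → =a=> p0
  p3 = (a.(rec X. a.(a.a.X + (X + X)\{a} + b.(a.X)\{b})))\{b} → =a=> p4
  p4 = (rec X. a.(a.a.X + (X + X)\{a} + b.(a.X)\{b}))\{b} → =a=> p5
  p5 = (a.a.(rec X. a.(a.a.X + (X + X)\{a} + b.(a.X)\{b})) + ((rec X. a.(a.a.X + (X + X)\{a} + b.(a.X)\{b})) + (rec X. a.(a.a.X + (X + X)\{a} + b.(a.X)\{b})))\{a} + b.(a.(rec X. a.(a.a.X + (X + X)\{a} + b.(a.X)\{b})))\{b})\{b} → =a=> p3
Q's transition system — 8 states:
  q0 = rec X. a.(a.a.X + (X + X)\{a} + b.(a.X)\{b}) + a.0 → =a=> q1, =a=> q2
  q1 = 0 → deadlocked
  q2 = a.a.(rec X. a.(a.a.X + (X + X)\{a} + b.(a.X)\{b}) + a.0) + ((rec X. a.(a.a.X + (X + X)\{a} + b.(a.X)\{b}) + a.0) + (rec X. a.(a.a.X + (X + X)\{a} + b.(a.X)\{b}) + a.0))\{a} + b.(a.(rec X. a.(a.a.X + (X + X)\{a} + b.(a.X)\{b}) + a.0))\{b} → =a=> q3, =b=> q4
  q3 = a.(rec X. a.(a.a.X + (X + X)\{a} + b.(a.X)\{b}) + a.0) → =a=> q0
  q4 = (a.(rec X. a.(a.a.X + (X + X)\{a} + b.(a.X)\{b}) + a.0))\{b} → =a=> q5
  q5 = (rec X. a.(a.a.X + (X + X)\{a} + b.(a.X)\{b}) + a.0)\{b} → =a=> q6, =a=> q7
  q6 = (a.a.(rec X. a.(a.a.X + (X + X)\{a} + b.(a.X)\{b}) + a.0) + ((rec X. a.(a.a.X + (X + X)\{a} + b.(a.X)\{b}) + a.0) + (rec X. a.(a.a.X + (X + X)\{a} + b.(a.X)\{b}) + a.0))\{a} + b.(a.(rec X. a.(a.a.X + (X + X)\{a} + b.(a.X)\{b}) + a.0))\{b})\{b} → =a=> q4
  q7 = 0\{b} → deadlocked
Bisimilarity quotient blocks:
  B0 = {p0}
  B1 = {p1}
  B2 = {p2}
  B3 = {p3, p4, p5}
  B4 = {q0}
  B5 = {q1, q7}
  B6 = {q2}
  B7 = {q3}
  B8 = {q4}
  B9 = {q5}
  B10 = {q6}
p0 ∈ B0, q0 ∈ B4 → different blocks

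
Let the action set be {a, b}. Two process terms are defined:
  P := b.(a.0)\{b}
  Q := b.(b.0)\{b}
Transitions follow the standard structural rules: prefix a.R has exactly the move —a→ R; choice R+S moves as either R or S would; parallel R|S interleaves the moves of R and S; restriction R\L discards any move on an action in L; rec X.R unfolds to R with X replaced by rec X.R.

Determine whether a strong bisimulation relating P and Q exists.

Reachable graph of P (3 states):
  p0 = b.(a.0)\{b} ⊢ ··b··> p1
  p1 = (a.0)\{b} ⊢ ··a··> p2
  p2 = 0\{b} ⊢ deadlocked
Reachable graph of Q (2 states):
  q0 = b.(b.0)\{b} ⊢ ··b··> q1
  q1 = (b.0)\{b} ⊢ deadlocked
Bisimilarity quotient blocks:
  B0 = {p0}
  B1 = {p1}
  B2 = {p2, q1}
  B3 = {q0}
p0 ∈ B0, q0 ∈ B3 → different blocks

P ≁ Q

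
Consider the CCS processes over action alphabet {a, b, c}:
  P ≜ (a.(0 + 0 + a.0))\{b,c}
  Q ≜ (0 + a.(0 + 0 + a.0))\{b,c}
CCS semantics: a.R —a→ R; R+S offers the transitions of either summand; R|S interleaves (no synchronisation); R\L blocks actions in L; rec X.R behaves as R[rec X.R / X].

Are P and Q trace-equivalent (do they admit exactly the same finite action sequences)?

P's transition system — 3 states:
  s0 = (a.(0 + 0 + a.0))\{b,c} :: ··a··> s1
  s1 = (0 + 0 + a.0)\{b,c} :: ··a··> s2
  s2 = 0\{b,c} :: ∅
Q's transition system — 3 states:
  t0 = (0 + a.(0 + 0 + a.0))\{b,c} :: ··a··> t1
  t1 = (0 + 0 + a.0)\{b,c} :: ··a··> t2
  t2 = 0\{b,c} :: ∅
Partition-refinement fixed point:
  B0 = {s0, t0}
  B1 = {s1, t1}
  B2 = {s2, t2}
s0 ∈ B0, t0 ∈ B0 → same block
Bisimilar ⇒ trace-equivalent.

YES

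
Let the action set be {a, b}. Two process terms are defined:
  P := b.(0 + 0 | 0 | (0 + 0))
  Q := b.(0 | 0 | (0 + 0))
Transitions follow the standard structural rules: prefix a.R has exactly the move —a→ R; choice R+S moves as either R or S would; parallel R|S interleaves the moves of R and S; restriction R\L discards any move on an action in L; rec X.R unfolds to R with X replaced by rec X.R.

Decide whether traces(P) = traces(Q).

LTS(P): 2 reachable states
  m0 = b.(0 + 0 | 0 | (0 + 0)) :: --b--▸ m1
  m1 = 0 + 0 | 0 | (0 + 0) :: deadlocked
LTS(Q): 2 reachable states
  n0 = b.(0 | 0 | (0 + 0)) :: --b--▸ n1
  n1 = 0 | 0 | (0 + 0) :: deadlocked
Coarsest stable partition (strong bisimilarity classes):
  B0 = {m0, n0}
  B1 = {m1, n1}
m0 ∈ B0, n0 ∈ B0 → same block
Bisimilar ⇒ trace-equivalent.

traces(P) = traces(Q)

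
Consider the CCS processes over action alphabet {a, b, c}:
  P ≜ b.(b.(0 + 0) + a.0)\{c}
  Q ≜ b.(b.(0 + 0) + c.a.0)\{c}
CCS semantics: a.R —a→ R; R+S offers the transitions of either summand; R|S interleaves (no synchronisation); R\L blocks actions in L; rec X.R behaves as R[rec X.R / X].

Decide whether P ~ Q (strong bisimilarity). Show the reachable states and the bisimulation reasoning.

P ≁ Q

LTS(P): 4 reachable states
  s0 = b.(b.(0 + 0) + a.0)\{c} → --b--▸ s1
  s1 = (b.(0 + 0) + a.0)\{c} → --a--▸ s2, --b--▸ s3
  s2 = 0\{c} → ∅
  s3 = (0 + 0)\{c} → ∅
LTS(Q): 3 reachable states
  t0 = b.(b.(0 + 0) + c.a.0)\{c} → --b--▸ t1
  t1 = (b.(0 + 0) + c.a.0)\{c} → --b--▸ t2
  t2 = (0 + 0)\{c} → ∅
Bisimilarity quotient blocks:
  B0 = {s0}
  B1 = {s1}
  B2 = {s2, s3, t2}
  B3 = {t0}
  B4 = {t1}
s0 ∈ B0, t0 ∈ B3 → different blocks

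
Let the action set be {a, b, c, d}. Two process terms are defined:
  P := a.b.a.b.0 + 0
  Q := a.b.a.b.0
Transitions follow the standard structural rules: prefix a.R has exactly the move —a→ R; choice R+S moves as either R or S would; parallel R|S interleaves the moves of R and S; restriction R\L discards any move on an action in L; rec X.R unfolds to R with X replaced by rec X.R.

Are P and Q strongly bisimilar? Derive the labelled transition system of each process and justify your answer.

P's transition system — 5 states:
  s0 = a.b.a.b.0 + 0 → —a→ s1
  s1 = b.a.b.0 → —b→ s2
  s2 = a.b.0 → —a→ s3
  s3 = b.0 → —b→ s4
  s4 = 0 → stopped
Q's transition system — 5 states:
  t0 = a.b.a.b.0 → —a→ t1
  t1 = b.a.b.0 → —b→ t2
  t2 = a.b.0 → —a→ t3
  t3 = b.0 → —b→ t4
  t4 = 0 → stopped
Bisimilarity quotient blocks:
  B0 = {s0, t0}
  B1 = {s1, t1}
  B2 = {s2, t2}
  B3 = {s3, t3}
  B4 = {s4, t4}
s0 ∈ B0, t0 ∈ B0 → same block

P ~ Q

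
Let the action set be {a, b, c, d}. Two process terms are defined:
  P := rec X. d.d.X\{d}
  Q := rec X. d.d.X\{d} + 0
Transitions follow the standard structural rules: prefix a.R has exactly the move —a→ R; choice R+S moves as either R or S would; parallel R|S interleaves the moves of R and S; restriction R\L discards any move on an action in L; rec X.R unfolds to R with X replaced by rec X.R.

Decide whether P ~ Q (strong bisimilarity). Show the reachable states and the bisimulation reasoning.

bisimilar

LTS(P): 3 reachable states
  p0 = rec X. d.d.X\{d} :: -d-> p1
  p1 = d.(rec X. d.d.X\{d})\{d} :: -d-> p2
  p2 = (rec X. d.d.X\{d})\{d} :: stopped
LTS(Q): 3 reachable states
  q0 = rec X. d.d.X\{d} + 0 :: -d-> q1
  q1 = d.(rec X. d.d.X\{d} + 0)\{d} :: -d-> q2
  q2 = (rec X. d.d.X\{d} + 0)\{d} :: stopped
Partition-refinement fixed point:
  B0 = {p0, q0}
  B1 = {p1, q1}
  B2 = {p2, q2}
p0 ∈ B0, q0 ∈ B0 → same block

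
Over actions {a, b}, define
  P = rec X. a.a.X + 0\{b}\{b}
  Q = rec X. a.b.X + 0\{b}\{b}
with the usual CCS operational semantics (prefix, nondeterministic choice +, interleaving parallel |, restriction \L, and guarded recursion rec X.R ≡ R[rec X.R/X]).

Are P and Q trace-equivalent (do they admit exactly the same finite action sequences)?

P's transition system — 2 states:
  p0 = rec X. a.a.X + 0\{b}\{b} → --a--▸ p1
  p1 = a.(rec X. a.a.X + 0\{b}\{b}) → --a--▸ p0
Q's transition system — 2 states:
  q0 = rec X. a.b.X + 0\{b}\{b} → --a--▸ q1
  q1 = b.(rec X. a.b.X + 0\{b}\{b}) → --b--▸ q0
Run σ = ⟨aa⟩ on P: start {p0}
  [1] a ⇒ {p1}
  [2] a ⇒ {p0}
  ✓ P
Run σ = ⟨aa⟩ on Q: start {q0}
  [1] a ⇒ {q1}
  [2] a ⇒ ∅ (Q stuck)

traces(P) ≠ traces(Q) — witness ⟨aa⟩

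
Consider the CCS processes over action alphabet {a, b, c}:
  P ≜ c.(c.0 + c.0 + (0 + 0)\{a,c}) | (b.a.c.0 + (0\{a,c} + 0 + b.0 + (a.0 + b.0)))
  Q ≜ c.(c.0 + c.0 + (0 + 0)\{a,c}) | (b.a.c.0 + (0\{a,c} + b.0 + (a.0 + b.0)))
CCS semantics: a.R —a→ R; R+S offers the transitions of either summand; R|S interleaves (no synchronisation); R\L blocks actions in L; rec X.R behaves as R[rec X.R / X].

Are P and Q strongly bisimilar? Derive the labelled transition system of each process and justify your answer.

YES

Reachable graph of P (12 states):
  u0 = c.(c.0 + c.0 + (0 + 0)\{a,c}) | (b.a.c.0 + (0\{a,c} + 0 + b.0 + (a.0 + b.0))) → -a-> u1, -b-> u1, -b-> u2, -c-> u3
  u1 = c.(c.0 + c.0 + (0 + 0)\{a,c}) | 0 → -c-> u4
  u2 = c.(c.0 + c.0 + (0 + 0)\{a,c}) | a.c.0 → -a-> u5, -c-> u6
  u3 = (c.0 + c.0 + (0 + 0)\{a,c}) | (b.a.c.0 + (0\{a,c} + 0 + b.0 + (a.0 + b.0))) → -a-> u4, -b-> u4, -b-> u6, -c-> u7
  u4 = (c.0 + c.0 + (0 + 0)\{a,c}) | 0 → -c-> u8
  u5 = c.(c.0 + c.0 + (0 + 0)\{a,c}) | c.0 → -c-> u1, -c-> u9
  u6 = (c.0 + c.0 + (0 + 0)\{a,c}) | a.c.0 → -a-> u9, -c-> u10
  u7 = 0 | (b.a.c.0 + (0\{a,c} + 0 + b.0 + (a.0 + b.0))) → -a-> u8, -b-> u10, -b-> u8
  u8 = 0 | 0 → (no moves)
  u9 = (c.0 + c.0 + (0 + 0)\{a,c}) | c.0 → -c-> u11, -c-> u4
  u10 = 0 | a.c.0 → -a-> u11
  u11 = 0 | c.0 → -c-> u8
Reachable graph of Q (12 states):
  v0 = c.(c.0 + c.0 + (0 + 0)\{a,c}) | (b.a.c.0 + (0\{a,c} + b.0 + (a.0 + b.0))) → -a-> v1, -b-> v1, -b-> v2, -c-> v3
  v1 = c.(c.0 + c.0 + (0 + 0)\{a,c}) | 0 → -c-> v4
  v2 = c.(c.0 + c.0 + (0 + 0)\{a,c}) | a.c.0 → -a-> v5, -c-> v6
  v3 = (c.0 + c.0 + (0 + 0)\{a,c}) | (b.a.c.0 + (0\{a,c} + b.0 + (a.0 + b.0))) → -a-> v4, -b-> v4, -b-> v6, -c-> v7
  v4 = (c.0 + c.0 + (0 + 0)\{a,c}) | 0 → -c-> v8
  v5 = c.(c.0 + c.0 + (0 + 0)\{a,c}) | c.0 → -c-> v1, -c-> v9
  v6 = (c.0 + c.0 + (0 + 0)\{a,c}) | a.c.0 → -a-> v9, -c-> v10
  v7 = 0 | (b.a.c.0 + (0\{a,c} + b.0 + (a.0 + b.0))) → -a-> v8, -b-> v10, -b-> v8
  v8 = 0 | 0 → (no moves)
  v9 = (c.0 + c.0 + (0 + 0)\{a,c}) | c.0 → -c-> v11, -c-> v4
  v10 = 0 | a.c.0 → -a-> v11
  v11 = 0 | c.0 → -c-> v8
Partition-refinement fixed point:
  B0 = {u0, v0}
  B1 = {u1, u9, v1, v9}
  B2 = {u11, u4, v11, v4}
  B3 = {u8, v8}
  B4 = {u3, v3}
  B5 = {u6, v6}
  B6 = {u10, v10}
  B7 = {u7, v7}
  B8 = {u2, v2}
  B9 = {u5, v5}
u0 ∈ B0, v0 ∈ B0 → same block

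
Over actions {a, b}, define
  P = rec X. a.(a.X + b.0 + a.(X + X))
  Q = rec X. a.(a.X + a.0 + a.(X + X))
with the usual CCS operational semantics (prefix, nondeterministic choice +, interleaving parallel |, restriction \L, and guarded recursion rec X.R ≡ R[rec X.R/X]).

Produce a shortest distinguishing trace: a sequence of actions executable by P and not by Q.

ab

Reachable graph of P (4 states):
  p0 = rec X. a.(a.X + b.0 + a.(X + X)) has moves —a→ p1
  p1 = a.(rec X. a.(a.X + b.0 + a.(X + X))) + b.0 + a.((rec X. a.(a.X + b.0 + a.(X + X))) + (rec X. a.(a.X + b.0 + a.(X + X)))) has moves —a→ p0, —a→ p2, —b→ p3
  p2 = (rec X. a.(a.X + b.0 + a.(X + X))) + (rec X. a.(a.X + b.0 + a.(X + X))) has moves —a→ p1
  p3 = 0 has moves stopped
Reachable graph of Q (4 states):
  q0 = rec X. a.(a.X + a.0 + a.(X + X)) has moves —a→ q1
  q1 = a.(rec X. a.(a.X + a.0 + a.(X + X))) + a.0 + a.((rec X. a.(a.X + a.0 + a.(X + X))) + (rec X. a.(a.X + a.0 + a.(X + X)))) has moves —a→ q0, —a→ q2, —a→ q3
  q2 = (rec X. a.(a.X + a.0 + a.(X + X))) + (rec X. a.(a.X + a.0 + a.(X + X))) has moves —a→ q1
  q3 = 0 has moves stopped
Run σ = ⟨ab⟩ on P: start {p0}
  step 1 (a): {p1}
  step 2 (b): {p3}
  P completes σ.
Run σ = ⟨ab⟩ on Q: start {q0}
  step 1 (a): {q1}
  step 2 (b): ∅ (Q stuck)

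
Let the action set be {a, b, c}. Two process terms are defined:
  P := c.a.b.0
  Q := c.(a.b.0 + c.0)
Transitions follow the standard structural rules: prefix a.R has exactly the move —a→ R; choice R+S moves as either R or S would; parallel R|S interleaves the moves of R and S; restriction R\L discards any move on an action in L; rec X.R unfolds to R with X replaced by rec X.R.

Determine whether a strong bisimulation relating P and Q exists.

P ≁ Q

Reachable graph of P (4 states):
  s0 = c.a.b.0 ⊢ -c-> s1
  s1 = a.b.0 ⊢ -a-> s2
  s2 = b.0 ⊢ -b-> s3
  s3 = 0 ⊢ (no moves)
Reachable graph of Q (4 states):
  t0 = c.(a.b.0 + c.0) ⊢ -c-> t1
  t1 = a.b.0 + c.0 ⊢ -a-> t2, -c-> t3
  t2 = b.0 ⊢ -b-> t3
  t3 = 0 ⊢ (no moves)
Coarsest stable partition (strong bisimilarity classes):
  B0 = {s0}
  B1 = {s1}
  B2 = {s2, t2}
  B3 = {s3, t3}
  B4 = {t0}
  B5 = {t1}
s0 ∈ B0, t0 ∈ B4 → different blocks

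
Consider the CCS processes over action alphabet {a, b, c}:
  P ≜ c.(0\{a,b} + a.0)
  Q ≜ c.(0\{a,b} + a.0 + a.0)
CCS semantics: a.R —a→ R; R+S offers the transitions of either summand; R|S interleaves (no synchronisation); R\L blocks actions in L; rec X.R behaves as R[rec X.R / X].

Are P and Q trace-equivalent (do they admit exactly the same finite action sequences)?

LTS(P): 3 reachable states
  s0 = c.(0\{a,b} + a.0) ⊢ --c--▸ s1
  s1 = 0\{a,b} + a.0 ⊢ --a--▸ s2
  s2 = 0 ⊢ (no moves)
LTS(Q): 3 reachable states
  t0 = c.(0\{a,b} + a.0 + a.0) ⊢ --c--▸ t1
  t1 = 0\{a,b} + a.0 + a.0 ⊢ --a--▸ t2
  t2 = 0 ⊢ (no moves)
Bisimilarity quotient blocks:
  B0 = {s0, t0}
  B1 = {s1, t1}
  B2 = {s2, t2}
s0 ∈ B0, t0 ∈ B0 → same block
Bisimilar ⇒ trace-equivalent.

trace-equivalent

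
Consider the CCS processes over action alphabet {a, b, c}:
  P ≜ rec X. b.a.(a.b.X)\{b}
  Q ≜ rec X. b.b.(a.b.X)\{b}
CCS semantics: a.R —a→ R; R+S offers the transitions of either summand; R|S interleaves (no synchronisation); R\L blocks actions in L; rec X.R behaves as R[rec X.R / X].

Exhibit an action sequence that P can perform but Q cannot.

LTS(P): 4 reachable states
  m0 = rec X. b.a.(a.b.X)\{b} → --b--▸ m1
  m1 = a.(a.b.(rec X. b.a.(a.b.X)\{b}))\{b} → --a--▸ m2
  m2 = (a.b.(rec X. b.a.(a.b.X)\{b}))\{b} → --a--▸ m3
  m3 = (b.(rec X. b.a.(a.b.X)\{b}))\{b} → ∅
LTS(Q): 4 reachable states
  n0 = rec X. b.b.(a.b.X)\{b} → --b--▸ n1
  n1 = b.(a.b.(rec X. b.b.(a.b.X)\{b}))\{b} → --b--▸ n2
  n2 = (a.b.(rec X. b.b.(a.b.X)\{b}))\{b} → --a--▸ n3
  n3 = (b.(rec X. b.b.(a.b.X)\{b}))\{b} → ∅
Run σ = ⟨ba⟩ on P: start {m0}
  [1] b ⇒ {m1}
  [2] a ⇒ {m2}
  ✓ P
Run σ = ⟨ba⟩ on Q: start {n0}
  [1] b ⇒ {n1}
  [2] a ⇒ ∅ (Q stuck)

ba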